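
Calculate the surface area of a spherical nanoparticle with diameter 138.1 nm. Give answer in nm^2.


Radius r = 138.1/2 = 69.05 nm
Surface area SA = 4 * pi * r^2
SA = 4 * pi * (69.05)^2
SA = 59915.23 nm^2

59915.23


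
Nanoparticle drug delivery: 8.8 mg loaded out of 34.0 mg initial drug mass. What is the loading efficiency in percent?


Drug loading efficiency = (drug loaded / drug initial) * 100
DLE = 8.8 / 34.0 * 100
DLE = 0.2588 * 100
DLE = 25.88%

25.88


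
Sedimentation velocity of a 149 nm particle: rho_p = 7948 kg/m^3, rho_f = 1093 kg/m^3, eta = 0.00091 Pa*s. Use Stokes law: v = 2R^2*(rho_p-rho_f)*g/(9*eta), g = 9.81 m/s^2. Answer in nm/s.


Radius R = 149/2 nm = 7.45e-08 m
Density difference = 7948 - 1093 = 6855 kg/m^3
v = 2 * R^2 * (rho_p - rho_f) * g / (9 * eta)
v = 2 * (7.45e-08)^2 * 6855 * 9.81 / (9 * 0.00091)
v = 9.11455e-08 m/s = 91.1455 nm/s

91.1455


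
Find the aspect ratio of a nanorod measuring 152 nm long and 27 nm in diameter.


Aspect ratio AR = length / diameter
AR = 152 / 27
AR = 5.63

5.63


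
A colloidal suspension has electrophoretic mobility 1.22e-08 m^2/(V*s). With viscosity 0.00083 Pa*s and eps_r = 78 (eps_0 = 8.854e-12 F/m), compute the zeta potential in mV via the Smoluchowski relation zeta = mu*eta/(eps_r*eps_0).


Smoluchowski equation: zeta = mu * eta / (eps_r * eps_0)
zeta = 1.22e-08 * 0.00083 / (78 * 8.854e-12)
zeta = 0.014662 V = 14.66 mV

14.66


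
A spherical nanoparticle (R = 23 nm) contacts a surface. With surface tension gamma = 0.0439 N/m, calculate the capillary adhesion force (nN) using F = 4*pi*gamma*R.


Convert radius: R = 23 nm = 2.3e-08 m
F = 4 * pi * gamma * R
F = 4 * pi * 0.0439 * 2.3e-08
F = 1.26883e-08 N = 12.6883 nN

12.6883


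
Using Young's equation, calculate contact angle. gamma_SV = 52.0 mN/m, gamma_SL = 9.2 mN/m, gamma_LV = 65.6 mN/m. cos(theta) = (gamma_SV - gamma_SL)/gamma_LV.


cos(theta) = (gamma_SV - gamma_SL) / gamma_LV
cos(theta) = (52.0 - 9.2) / 65.6
cos(theta) = 0.652439
theta = arccos(0.652439) = 49.27 degrees

49.27


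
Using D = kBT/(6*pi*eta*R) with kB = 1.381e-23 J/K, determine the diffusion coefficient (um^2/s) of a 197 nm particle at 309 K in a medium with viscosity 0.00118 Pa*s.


Radius R = 197/2 = 98.5 nm = 9.85e-08 m
D = kB*T / (6*pi*eta*R)
D = 1.381e-23 * 309 / (6 * pi * 0.00118 * 9.85e-08)
D = 1.94775e-12 m^2/s = 1.948 um^2/s

1.948


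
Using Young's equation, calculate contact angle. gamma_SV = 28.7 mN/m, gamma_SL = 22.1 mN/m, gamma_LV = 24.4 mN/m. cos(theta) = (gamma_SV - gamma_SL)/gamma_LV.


cos(theta) = (gamma_SV - gamma_SL) / gamma_LV
cos(theta) = (28.7 - 22.1) / 24.4
cos(theta) = 0.270492
theta = arccos(0.270492) = 74.31 degrees

74.31


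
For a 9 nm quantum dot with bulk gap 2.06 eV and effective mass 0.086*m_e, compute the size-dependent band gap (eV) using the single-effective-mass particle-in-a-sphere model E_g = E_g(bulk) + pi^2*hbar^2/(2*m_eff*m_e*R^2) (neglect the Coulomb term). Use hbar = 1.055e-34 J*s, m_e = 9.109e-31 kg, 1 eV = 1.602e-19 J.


Radius R = 9/2 nm = 4.5e-09 m
Confinement energy dE = pi^2 * hbar^2 / (2 * m_eff * m_e * R^2)
dE = pi^2 * (1.055e-34)^2 / (2 * 0.086 * 9.109e-31 * (4.5e-09)^2) J, divided by 1.602e-19 J/eV
dE = 0.2161 eV
Total band gap = E_g(bulk) + dE = 2.06 + 0.2161 = 2.2761 eV

2.2761


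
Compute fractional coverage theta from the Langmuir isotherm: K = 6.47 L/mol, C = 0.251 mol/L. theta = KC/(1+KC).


Langmuir isotherm: theta = K*C / (1 + K*C)
K*C = 6.47 * 0.251 = 1.62397
theta = 1.62397 / (1 + 1.62397) = 1.62397 / 2.62397
theta = 0.6189

0.6189


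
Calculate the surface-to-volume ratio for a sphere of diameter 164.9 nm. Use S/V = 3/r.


Radius r = 164.9/2 = 82.45 nm
S/V = 3 / r = 3 / 82.45
S/V = 0.0364 nm^-1

0.0364


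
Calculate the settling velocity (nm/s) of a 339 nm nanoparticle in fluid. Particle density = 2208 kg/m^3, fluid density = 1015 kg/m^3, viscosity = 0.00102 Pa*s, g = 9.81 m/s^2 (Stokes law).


Radius R = 339/2 nm = 1.695e-07 m
Density difference = 2208 - 1015 = 1193 kg/m^3
v = 2 * R^2 * (rho_p - rho_f) * g / (9 * eta)
v = 2 * (1.695e-07)^2 * 1193 * 9.81 / (9 * 0.00102)
v = 7.32548e-08 m/s = 73.2548 nm/s

73.2548


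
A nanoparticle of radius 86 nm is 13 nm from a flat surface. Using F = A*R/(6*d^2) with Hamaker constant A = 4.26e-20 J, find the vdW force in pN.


Convert to SI: R = 86 nm = 8.6e-08 m, d = 13 nm = 1.3e-08 m
F = A * R / (6 * d^2)
F = 4.26e-20 * 8.6e-08 / (6 * (1.3e-08)^2)
F = 3.61302e-12 N = 3.613 pN

3.613


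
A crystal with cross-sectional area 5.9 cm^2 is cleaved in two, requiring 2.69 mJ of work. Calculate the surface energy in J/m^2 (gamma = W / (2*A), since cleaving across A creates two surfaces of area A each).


Convert: A = 5.9 cm^2 = 0.00059 m^2, W = 2.69 mJ = 0.00269 J
Cleaving exposes two faces of area A, so total new surface = 2*A and gamma = W / (2*A)
gamma = 0.00269 / (2 * 0.00059)
gamma = 2.28 J/m^2

2.28


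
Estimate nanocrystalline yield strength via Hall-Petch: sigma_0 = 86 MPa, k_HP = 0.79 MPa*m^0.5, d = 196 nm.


d = 196 nm = 1.96e-07 m
sqrt(d) = 0.0004427189
Hall-Petch contribution = k / sqrt(d) = 0.79 / 0.0004427189 = 1784.4 MPa
sigma = sigma_0 + k/sqrt(d) = 86 + 1784.4 = 1870.4 MPa

1870.4


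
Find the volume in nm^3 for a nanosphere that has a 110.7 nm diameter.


Radius r = 110.7/2 = 55.35 nm
Volume V = (4/3) * pi * r^3
V = (4/3) * pi * (55.35)^3
V = 710299.46 nm^3

710299.46


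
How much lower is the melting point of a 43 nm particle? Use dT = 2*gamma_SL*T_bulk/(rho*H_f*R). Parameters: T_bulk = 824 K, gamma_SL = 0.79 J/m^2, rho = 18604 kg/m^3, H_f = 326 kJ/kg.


Radius R = 43/2 = 21.5 nm = 2.15e-08 m
Convert H_f = 326 kJ/kg = 326000 J/kg
dT = 2 * gamma_SL * T_bulk / (rho * H_f * R)
dT = 2 * 0.79 * 824 / (18604 * 326000 * 2.15e-08)
dT = 10.0 K

10.0


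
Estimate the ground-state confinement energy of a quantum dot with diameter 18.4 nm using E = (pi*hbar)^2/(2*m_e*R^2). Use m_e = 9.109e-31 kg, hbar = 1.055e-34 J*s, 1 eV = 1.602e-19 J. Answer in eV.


Radius R = 18.4/2 = 9.2 nm = 9.2e-09 m
E = (pi * 1.055e-34)^2 / (2 * 9.109e-31 * (9.2e-09)^2)
E(J) = 7.12407e-22
E = E(J) / 1.602e-19 = 0.0044 eV

0.0044


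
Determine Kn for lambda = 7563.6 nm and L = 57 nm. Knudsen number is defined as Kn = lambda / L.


Knudsen number Kn = lambda / L
Kn = 7563.6 / 57
Kn = 132.6947

132.6947


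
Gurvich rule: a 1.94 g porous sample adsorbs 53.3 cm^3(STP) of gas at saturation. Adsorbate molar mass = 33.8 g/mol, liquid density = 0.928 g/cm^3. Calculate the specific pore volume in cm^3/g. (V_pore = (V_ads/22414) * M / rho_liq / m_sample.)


Moles adsorbed n = V_ads / 22414 = 53.3 / 22414 = 2.377978e-03 mol
Liquid volume V_liq = n * M / rho_liq = 2.377978e-03 * 33.8 / 0.928 = 0.08661 cm^3
Specific pore volume V_pore = V_liq / m_sample = 0.08661 / 1.94
V_pore = 0.0446 cm^3/g

0.0446


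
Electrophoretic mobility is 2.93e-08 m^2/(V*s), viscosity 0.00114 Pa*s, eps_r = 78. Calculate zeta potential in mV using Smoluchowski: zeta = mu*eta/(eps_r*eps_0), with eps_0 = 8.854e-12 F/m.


Smoluchowski equation: zeta = mu * eta / (eps_r * eps_0)
zeta = 2.93e-08 * 0.00114 / (78 * 8.854e-12)
zeta = 0.048366 V = 48.37 mV

48.37


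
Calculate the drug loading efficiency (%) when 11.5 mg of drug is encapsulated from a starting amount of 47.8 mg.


Drug loading efficiency = (drug loaded / drug initial) * 100
DLE = 11.5 / 47.8 * 100
DLE = 0.2406 * 100
DLE = 24.06%

24.06


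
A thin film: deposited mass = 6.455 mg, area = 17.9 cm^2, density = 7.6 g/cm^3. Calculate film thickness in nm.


Convert: m = 6.455 mg = 6.4550e-06 kg, A = 17.9 cm^2 = 1.7900e-03 m^2, rho = 7.6 g/cm^3 = 7600 kg/m^3
t = m / (A * rho)
t = 6.4550e-06 / (1.7900e-03 * 7600)
t = 4.7449e-07 m = 474.5 nm

474.5


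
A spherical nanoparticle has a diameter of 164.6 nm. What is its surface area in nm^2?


Radius r = 164.6/2 = 82.3 nm
Surface area SA = 4 * pi * r^2
SA = 4 * pi * (82.3)^2
SA = 85115.67 nm^2

85115.67


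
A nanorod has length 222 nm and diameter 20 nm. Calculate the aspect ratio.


Aspect ratio AR = length / diameter
AR = 222 / 20
AR = 11.1

11.1


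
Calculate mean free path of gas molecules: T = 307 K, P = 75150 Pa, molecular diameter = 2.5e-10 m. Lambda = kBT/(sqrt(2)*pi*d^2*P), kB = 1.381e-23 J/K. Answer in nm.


Mean free path: lambda = kB*T / (sqrt(2) * pi * d^2 * P)
lambda = 1.381e-23 * 307 / (sqrt(2) * pi * (2.5e-10)^2 * 75150)
lambda = 2.03169e-07 m
lambda = 203.17 nm

203.17


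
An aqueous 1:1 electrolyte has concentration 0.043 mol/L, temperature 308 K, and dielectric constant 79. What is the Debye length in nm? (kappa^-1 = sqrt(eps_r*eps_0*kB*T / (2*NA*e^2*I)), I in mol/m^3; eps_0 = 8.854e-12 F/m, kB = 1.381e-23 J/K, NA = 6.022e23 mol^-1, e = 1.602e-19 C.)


Ionic strength I = 0.043 * 1^2 * 1000 = 43 mol/m^3
kappa^-1 = sqrt(79 * 8.854e-12 * 1.381e-23 * 308 / (2 * 6.022e23 * (1.602e-19)^2 * 43))
kappa^-1 = 1.496 nm

1.496


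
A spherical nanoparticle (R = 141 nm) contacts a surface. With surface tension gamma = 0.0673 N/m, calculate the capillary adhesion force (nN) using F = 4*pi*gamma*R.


Convert radius: R = 141 nm = 1.41e-07 m
F = 4 * pi * gamma * R
F = 4 * pi * 0.0673 * 1.41e-07
F = 1.19246e-07 N = 119.2461 nN

119.2461


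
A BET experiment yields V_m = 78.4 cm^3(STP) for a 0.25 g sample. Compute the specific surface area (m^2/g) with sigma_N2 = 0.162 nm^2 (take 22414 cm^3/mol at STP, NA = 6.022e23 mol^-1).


Number of moles in monolayer = V_m / 22414 = 78.4 / 22414 = 0.00349781
Number of molecules = moles * NA = 0.00349781 * 6.022e23
SA = molecules * sigma / mass
SA = (78.4 / 22414) * 6.022e23 * 0.162e-18 / 0.25
SA = 1364.9 m^2/g

1364.9


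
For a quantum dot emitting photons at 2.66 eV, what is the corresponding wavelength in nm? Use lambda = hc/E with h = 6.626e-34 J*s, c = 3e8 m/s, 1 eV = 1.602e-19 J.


Convert energy: E = 2.66 eV = 2.66 * 1.602e-19 = 4.26132e-19 J
lambda = h*c / E = 6.626e-34 * 3e8 / 4.26132e-19
lambda = 4.66475e-07 m = 466.5 nm

466.5


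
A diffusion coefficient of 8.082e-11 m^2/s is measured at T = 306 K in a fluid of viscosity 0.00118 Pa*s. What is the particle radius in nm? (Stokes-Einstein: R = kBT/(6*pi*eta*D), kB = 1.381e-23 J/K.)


Stokes-Einstein: R = kB*T / (6*pi*eta*D)
R = 1.381e-23 * 306 / (6 * pi * 0.00118 * 8.082e-11)
R = 2.35079e-09 m = 2.35 nm

2.35


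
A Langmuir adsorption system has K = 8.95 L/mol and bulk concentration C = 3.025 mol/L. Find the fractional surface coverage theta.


Langmuir isotherm: theta = K*C / (1 + K*C)
K*C = 8.95 * 3.025 = 27.07375
theta = 27.07375 / (1 + 27.07375) = 27.07375 / 28.07375
theta = 0.9644

0.9644


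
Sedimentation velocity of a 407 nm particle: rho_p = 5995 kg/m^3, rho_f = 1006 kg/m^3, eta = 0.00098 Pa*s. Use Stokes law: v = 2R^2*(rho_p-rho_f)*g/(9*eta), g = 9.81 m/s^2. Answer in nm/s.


Radius R = 407/2 nm = 2.035e-07 m
Density difference = 5995 - 1006 = 4989 kg/m^3
v = 2 * R^2 * (rho_p - rho_f) * g / (9 * eta)
v = 2 * (2.035e-07)^2 * 4989 * 9.81 / (9 * 0.00098)
v = 4.59592e-07 m/s = 459.5923 nm/s

459.5923


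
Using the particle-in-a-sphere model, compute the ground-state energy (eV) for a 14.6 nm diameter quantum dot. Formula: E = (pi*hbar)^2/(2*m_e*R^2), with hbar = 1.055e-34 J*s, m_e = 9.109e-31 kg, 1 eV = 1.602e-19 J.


Radius R = 14.6/2 = 7.3 nm = 7.3e-09 m
E = (pi * 1.055e-34)^2 / (2 * 9.109e-31 * (7.3e-09)^2)
E(J) = 1.13151e-21
E = E(J) / 1.602e-19 = 0.0071 eV

0.0071


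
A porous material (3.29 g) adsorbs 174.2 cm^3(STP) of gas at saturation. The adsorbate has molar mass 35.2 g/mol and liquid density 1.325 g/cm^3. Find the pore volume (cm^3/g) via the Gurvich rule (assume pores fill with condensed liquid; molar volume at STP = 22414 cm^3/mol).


Moles adsorbed n = V_ads / 22414 = 174.2 / 22414 = 7.771928e-03 mol
Liquid volume V_liq = n * M / rho_liq = 7.771928e-03 * 35.2 / 1.325 = 0.20647 cm^3
Specific pore volume V_pore = V_liq / m_sample = 0.20647 / 3.29
V_pore = 0.0628 cm^3/g

0.0628


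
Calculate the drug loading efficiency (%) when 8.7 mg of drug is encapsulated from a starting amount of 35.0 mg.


Drug loading efficiency = (drug loaded / drug initial) * 100
DLE = 8.7 / 35.0 * 100
DLE = 0.2486 * 100
DLE = 24.86%

24.86


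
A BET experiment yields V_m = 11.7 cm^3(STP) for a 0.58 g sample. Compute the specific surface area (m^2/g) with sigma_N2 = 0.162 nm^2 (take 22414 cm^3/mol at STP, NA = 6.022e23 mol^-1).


Number of moles in monolayer = V_m / 22414 = 11.7 / 22414 = 0.000522
Number of molecules = moles * NA = 0.000522 * 6.022e23
SA = molecules * sigma / mass
SA = (11.7 / 22414) * 6.022e23 * 0.162e-18 / 0.58
SA = 87.8 m^2/g

87.8


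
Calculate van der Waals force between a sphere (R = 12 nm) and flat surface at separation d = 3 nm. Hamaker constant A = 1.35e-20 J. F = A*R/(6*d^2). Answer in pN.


Convert to SI: R = 12 nm = 1.2e-08 m, d = 3 nm = 3e-09 m
F = A * R / (6 * d^2)
F = 1.35e-20 * 1.2e-08 / (6 * (3e-09)^2)
F = 3e-12 N = 3.0 pN

3.0


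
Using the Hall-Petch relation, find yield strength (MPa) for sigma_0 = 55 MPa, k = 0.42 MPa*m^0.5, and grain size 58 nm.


d = 58 nm = 5.8e-08 m
sqrt(d) = 0.0002408319
Hall-Petch contribution = k / sqrt(d) = 0.42 / 0.0002408319 = 1744.0 MPa
sigma = sigma_0 + k/sqrt(d) = 55 + 1744.0 = 1799.0 MPa

1799.0


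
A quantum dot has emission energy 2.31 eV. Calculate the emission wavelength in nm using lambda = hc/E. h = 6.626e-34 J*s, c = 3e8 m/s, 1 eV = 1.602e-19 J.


Convert energy: E = 2.31 eV = 2.31 * 1.602e-19 = 3.70062e-19 J
lambda = h*c / E = 6.626e-34 * 3e8 / 3.70062e-19
lambda = 5.37153e-07 m = 537.2 nm

537.2


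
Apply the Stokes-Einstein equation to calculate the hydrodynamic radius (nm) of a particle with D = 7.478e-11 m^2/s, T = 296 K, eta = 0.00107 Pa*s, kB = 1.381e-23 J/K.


Stokes-Einstein: R = kB*T / (6*pi*eta*D)
R = 1.381e-23 * 296 / (6 * pi * 0.00107 * 7.478e-11)
R = 2.71029e-09 m = 2.71 nm

2.71


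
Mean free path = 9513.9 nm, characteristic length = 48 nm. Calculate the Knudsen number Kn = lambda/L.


Knudsen number Kn = lambda / L
Kn = 9513.9 / 48
Kn = 198.2062

198.2062


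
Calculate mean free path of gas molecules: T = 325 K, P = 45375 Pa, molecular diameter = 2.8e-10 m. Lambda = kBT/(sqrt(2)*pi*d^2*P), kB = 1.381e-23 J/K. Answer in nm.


Mean free path: lambda = kB*T / (sqrt(2) * pi * d^2 * P)
lambda = 1.381e-23 * 325 / (sqrt(2) * pi * (2.8e-10)^2 * 45375)
lambda = 2.83975e-07 m
lambda = 283.97 nm

283.97


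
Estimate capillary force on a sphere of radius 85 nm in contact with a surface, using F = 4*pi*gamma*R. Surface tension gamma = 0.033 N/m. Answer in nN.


Convert radius: R = 85 nm = 8.5e-08 m
F = 4 * pi * gamma * R
F = 4 * pi * 0.033 * 8.5e-08
F = 3.52487e-08 N = 35.2487 nN

35.2487


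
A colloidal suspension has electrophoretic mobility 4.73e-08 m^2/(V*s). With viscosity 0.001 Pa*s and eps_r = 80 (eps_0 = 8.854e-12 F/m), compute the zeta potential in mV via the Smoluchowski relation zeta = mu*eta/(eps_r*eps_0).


Smoluchowski equation: zeta = mu * eta / (eps_r * eps_0)
zeta = 4.73e-08 * 0.001 / (80 * 8.854e-12)
zeta = 0.066778 V = 66.78 mV

66.78


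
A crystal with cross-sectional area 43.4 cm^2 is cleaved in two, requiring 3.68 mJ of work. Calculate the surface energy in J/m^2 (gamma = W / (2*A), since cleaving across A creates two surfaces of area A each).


Convert: A = 43.4 cm^2 = 0.00434 m^2, W = 3.68 mJ = 0.00368 J
Cleaving exposes two faces of area A, so total new surface = 2*A and gamma = W / (2*A)
gamma = 0.00368 / (2 * 0.00434)
gamma = 0.424 J/m^2

0.424


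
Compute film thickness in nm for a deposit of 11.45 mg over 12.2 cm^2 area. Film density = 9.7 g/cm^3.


Convert: m = 11.45 mg = 1.1450e-05 kg, A = 12.2 cm^2 = 1.2200e-03 m^2, rho = 9.7 g/cm^3 = 9700 kg/m^3
t = m / (A * rho)
t = 1.1450e-05 / (1.2200e-03 * 9700)
t = 9.6755e-07 m = 967.6 nm

967.6


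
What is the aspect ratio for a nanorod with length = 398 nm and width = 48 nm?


Aspect ratio AR = length / diameter
AR = 398 / 48
AR = 8.29

8.29


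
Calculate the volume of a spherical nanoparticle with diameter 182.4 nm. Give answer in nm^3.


Radius r = 182.4/2 = 91.2 nm
Volume V = (4/3) * pi * r^3
V = (4/3) * pi * (91.2)^3
V = 3177409.02 nm^3

3177409.02


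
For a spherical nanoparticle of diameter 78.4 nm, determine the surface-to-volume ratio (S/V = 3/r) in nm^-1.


Radius r = 78.4/2 = 39.2 nm
S/V = 3 / r = 3 / 39.2
S/V = 0.0765 nm^-1

0.0765


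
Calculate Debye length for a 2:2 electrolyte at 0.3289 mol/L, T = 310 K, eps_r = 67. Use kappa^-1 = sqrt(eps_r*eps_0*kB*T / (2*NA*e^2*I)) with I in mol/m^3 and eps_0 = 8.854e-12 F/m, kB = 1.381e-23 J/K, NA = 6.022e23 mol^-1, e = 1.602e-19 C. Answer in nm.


Ionic strength I = 0.3289 * 2^2 * 1000 = 1315.6 mol/m^3
kappa^-1 = sqrt(67 * 8.854e-12 * 1.381e-23 * 310 / (2 * 6.022e23 * (1.602e-19)^2 * 1315.6))
kappa^-1 = 0.25 nm

0.25


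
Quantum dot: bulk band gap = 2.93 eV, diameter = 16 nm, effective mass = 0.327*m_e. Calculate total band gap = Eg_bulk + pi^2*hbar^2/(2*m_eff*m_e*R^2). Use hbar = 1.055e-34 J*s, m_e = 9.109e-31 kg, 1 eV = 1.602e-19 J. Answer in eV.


Radius R = 16/2 nm = 8e-09 m
Confinement energy dE = pi^2 * hbar^2 / (2 * m_eff * m_e * R^2)
dE = pi^2 * (1.055e-34)^2 / (2 * 0.327 * 9.109e-31 * (8e-09)^2) J, divided by 1.602e-19 J/eV
dE = 0.018 eV
Total band gap = E_g(bulk) + dE = 2.93 + 0.018 = 2.948 eV

2.948


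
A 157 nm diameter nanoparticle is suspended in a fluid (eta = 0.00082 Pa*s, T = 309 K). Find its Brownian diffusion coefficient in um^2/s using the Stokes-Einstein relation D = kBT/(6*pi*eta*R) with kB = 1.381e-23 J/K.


Radius R = 157/2 = 78.5 nm = 7.85e-08 m
D = kB*T / (6*pi*eta*R)
D = 1.381e-23 * 309 / (6 * pi * 0.00082 * 7.85e-08)
D = 3.51696e-12 m^2/s = 3.517 um^2/s

3.517


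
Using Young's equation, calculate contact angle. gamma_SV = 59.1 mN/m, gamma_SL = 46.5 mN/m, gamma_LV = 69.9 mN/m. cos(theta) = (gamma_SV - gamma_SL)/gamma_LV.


cos(theta) = (gamma_SV - gamma_SL) / gamma_LV
cos(theta) = (59.1 - 46.5) / 69.9
cos(theta) = 0.180258
theta = arccos(0.180258) = 79.62 degrees

79.62


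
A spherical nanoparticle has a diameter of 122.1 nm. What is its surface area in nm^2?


Radius r = 122.1/2 = 61.05 nm
Surface area SA = 4 * pi * r^2
SA = 4 * pi * (61.05)^2
SA = 46836.15 nm^2

46836.15


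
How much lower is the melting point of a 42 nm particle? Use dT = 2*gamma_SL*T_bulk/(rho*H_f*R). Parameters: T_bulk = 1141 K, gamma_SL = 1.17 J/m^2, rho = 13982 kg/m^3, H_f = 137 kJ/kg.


Radius R = 42/2 = 21 nm = 2.1e-08 m
Convert H_f = 137 kJ/kg = 137000 J/kg
dT = 2 * gamma_SL * T_bulk / (rho * H_f * R)
dT = 2 * 1.17 * 1141 / (13982 * 137000 * 2.1e-08)
dT = 66.4 K

66.4


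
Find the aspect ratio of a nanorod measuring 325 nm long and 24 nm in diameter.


Aspect ratio AR = length / diameter
AR = 325 / 24
AR = 13.54

13.54


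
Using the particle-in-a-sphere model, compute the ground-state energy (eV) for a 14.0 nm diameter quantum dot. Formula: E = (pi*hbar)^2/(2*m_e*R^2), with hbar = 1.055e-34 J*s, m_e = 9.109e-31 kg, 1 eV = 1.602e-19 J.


Radius R = 14.0/2 = 7 nm = 7e-09 m
E = (pi * 1.055e-34)^2 / (2 * 9.109e-31 * (7e-09)^2)
E(J) = 1.23057e-21
E = E(J) / 1.602e-19 = 0.0077 eV

0.0077


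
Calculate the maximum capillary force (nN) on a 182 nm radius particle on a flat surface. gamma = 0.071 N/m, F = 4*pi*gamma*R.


Convert radius: R = 182 nm = 1.82e-07 m
F = 4 * pi * gamma * R
F = 4 * pi * 0.071 * 1.82e-07
F = 1.62383e-07 N = 162.3826 nN

162.3826


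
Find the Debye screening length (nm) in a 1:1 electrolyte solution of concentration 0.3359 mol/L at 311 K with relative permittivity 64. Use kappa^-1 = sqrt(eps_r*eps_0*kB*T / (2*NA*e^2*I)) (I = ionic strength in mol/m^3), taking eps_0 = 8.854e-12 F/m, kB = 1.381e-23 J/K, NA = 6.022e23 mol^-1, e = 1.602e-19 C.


Ionic strength I = 0.3359 * 1^2 * 1000 = 335.9 mol/m^3
kappa^-1 = sqrt(64 * 8.854e-12 * 1.381e-23 * 311 / (2 * 6.022e23 * (1.602e-19)^2 * 335.9))
kappa^-1 = 0.484 nm

0.484


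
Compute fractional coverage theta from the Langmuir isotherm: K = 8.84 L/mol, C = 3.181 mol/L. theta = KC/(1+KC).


Langmuir isotherm: theta = K*C / (1 + K*C)
K*C = 8.84 * 3.181 = 28.12004
theta = 28.12004 / (1 + 28.12004) = 28.12004 / 29.12004
theta = 0.9657

0.9657


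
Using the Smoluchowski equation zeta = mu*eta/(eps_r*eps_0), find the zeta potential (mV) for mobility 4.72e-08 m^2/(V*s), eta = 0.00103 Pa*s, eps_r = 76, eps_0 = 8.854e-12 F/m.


Smoluchowski equation: zeta = mu * eta / (eps_r * eps_0)
zeta = 4.72e-08 * 0.00103 / (76 * 8.854e-12)
zeta = 0.072248 V = 72.25 mV

72.25


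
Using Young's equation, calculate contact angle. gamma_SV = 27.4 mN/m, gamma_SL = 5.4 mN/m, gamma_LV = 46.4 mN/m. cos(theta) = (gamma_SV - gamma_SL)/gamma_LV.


cos(theta) = (gamma_SV - gamma_SL) / gamma_LV
cos(theta) = (27.4 - 5.4) / 46.4
cos(theta) = 0.474138
theta = arccos(0.474138) = 61.7 degrees

61.7


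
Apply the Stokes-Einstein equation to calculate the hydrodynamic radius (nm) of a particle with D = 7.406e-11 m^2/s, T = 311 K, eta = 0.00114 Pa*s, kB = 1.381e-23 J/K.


Stokes-Einstein: R = kB*T / (6*pi*eta*D)
R = 1.381e-23 * 311 / (6 * pi * 0.00114 * 7.406e-11)
R = 2.69876e-09 m = 2.7 nm

2.7


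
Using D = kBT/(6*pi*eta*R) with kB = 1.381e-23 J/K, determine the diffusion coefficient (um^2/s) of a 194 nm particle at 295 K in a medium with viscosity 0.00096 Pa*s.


Radius R = 194/2 = 97 nm = 9.7e-08 m
D = kB*T / (6*pi*eta*R)
D = 1.381e-23 * 295 / (6 * pi * 0.00096 * 9.7e-08)
D = 2.32098e-12 m^2/s = 2.321 um^2/s

2.321


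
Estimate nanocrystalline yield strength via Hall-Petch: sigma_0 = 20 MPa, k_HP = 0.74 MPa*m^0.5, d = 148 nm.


d = 148 nm = 1.48e-07 m
sqrt(d) = 0.0003847077
Hall-Petch contribution = k / sqrt(d) = 0.74 / 0.0003847077 = 1923.5 MPa
sigma = sigma_0 + k/sqrt(d) = 20 + 1923.5 = 1943.5 MPa

1943.5


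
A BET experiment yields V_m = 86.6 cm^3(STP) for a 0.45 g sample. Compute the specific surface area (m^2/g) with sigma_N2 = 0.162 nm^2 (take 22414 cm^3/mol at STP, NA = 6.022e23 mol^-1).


Number of moles in monolayer = V_m / 22414 = 86.6 / 22414 = 0.00386366
Number of molecules = moles * NA = 0.00386366 * 6.022e23
SA = molecules * sigma / mass
SA = (86.6 / 22414) * 6.022e23 * 0.162e-18 / 0.45
SA = 837.6 m^2/g

837.6


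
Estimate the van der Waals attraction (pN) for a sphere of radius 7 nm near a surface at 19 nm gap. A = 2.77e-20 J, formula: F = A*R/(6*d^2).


Convert to SI: R = 7 nm = 7e-09 m, d = 19 nm = 1.9e-08 m
F = A * R / (6 * d^2)
F = 2.77e-20 * 7e-09 / (6 * (1.9e-08)^2)
F = 8.95199e-14 N = 0.09 pN

0.09


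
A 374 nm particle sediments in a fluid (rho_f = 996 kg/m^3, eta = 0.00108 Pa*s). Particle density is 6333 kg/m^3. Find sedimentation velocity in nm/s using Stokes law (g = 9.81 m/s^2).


Radius R = 374/2 nm = 1.87e-07 m
Density difference = 6333 - 996 = 5337 kg/m^3
v = 2 * R^2 * (rho_p - rho_f) * g / (9 * eta)
v = 2 * (1.87e-07)^2 * 5337 * 9.81 / (9 * 0.00108)
v = 3.76715e-07 m/s = 376.7152 nm/s

376.7152


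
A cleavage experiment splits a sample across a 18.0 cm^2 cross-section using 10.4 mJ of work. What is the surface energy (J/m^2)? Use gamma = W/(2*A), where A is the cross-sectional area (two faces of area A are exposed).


Convert: A = 18.0 cm^2 = 0.0018 m^2, W = 10.4 mJ = 0.0104 J
Cleaving exposes two faces of area A, so total new surface = 2*A and gamma = W / (2*A)
gamma = 0.0104 / (2 * 0.0018)
gamma = 2.889 J/m^2

2.889


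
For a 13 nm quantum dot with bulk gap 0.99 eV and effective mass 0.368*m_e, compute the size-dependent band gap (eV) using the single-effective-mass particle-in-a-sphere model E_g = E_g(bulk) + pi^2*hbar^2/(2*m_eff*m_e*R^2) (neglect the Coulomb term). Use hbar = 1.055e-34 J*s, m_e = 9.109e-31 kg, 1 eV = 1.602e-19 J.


Radius R = 13/2 nm = 6.5e-09 m
Confinement energy dE = pi^2 * hbar^2 / (2 * m_eff * m_e * R^2)
dE = pi^2 * (1.055e-34)^2 / (2 * 0.368 * 9.109e-31 * (6.5e-09)^2) J, divided by 1.602e-19 J/eV
dE = 0.0242 eV
Total band gap = E_g(bulk) + dE = 0.99 + 0.0242 = 1.0142 eV

1.0142


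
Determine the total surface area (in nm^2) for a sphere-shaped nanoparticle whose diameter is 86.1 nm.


Radius r = 86.1/2 = 43.05 nm
Surface area SA = 4 * pi * r^2
SA = 4 * pi * (43.05)^2
SA = 23289.29 nm^2

23289.29


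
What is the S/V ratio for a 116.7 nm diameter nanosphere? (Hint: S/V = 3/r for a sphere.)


Radius r = 116.7/2 = 58.35 nm
S/V = 3 / r = 3 / 58.35
S/V = 0.0514 nm^-1

0.0514


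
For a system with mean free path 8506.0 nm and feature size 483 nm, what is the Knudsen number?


Knudsen number Kn = lambda / L
Kn = 8506.0 / 483
Kn = 17.6108

17.6108


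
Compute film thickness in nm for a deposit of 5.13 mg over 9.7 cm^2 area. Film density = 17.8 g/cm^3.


Convert: m = 5.13 mg = 5.1300e-06 kg, A = 9.7 cm^2 = 9.7000e-04 m^2, rho = 17.8 g/cm^3 = 17800 kg/m^3
t = m / (A * rho)
t = 5.1300e-06 / (9.7000e-04 * 17800)
t = 2.9712e-07 m = 297.1 nm

297.1


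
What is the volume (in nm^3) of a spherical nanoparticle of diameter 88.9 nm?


Radius r = 88.9/2 = 44.45 nm
Volume V = (4/3) * pi * r^3
V = (4/3) * pi * (44.45)^3
V = 367878.07 nm^3

367878.07


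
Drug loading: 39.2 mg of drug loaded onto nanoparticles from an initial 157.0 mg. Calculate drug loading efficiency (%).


Drug loading efficiency = (drug loaded / drug initial) * 100
DLE = 39.2 / 157.0 * 100
DLE = 0.2497 * 100
DLE = 24.97%

24.97


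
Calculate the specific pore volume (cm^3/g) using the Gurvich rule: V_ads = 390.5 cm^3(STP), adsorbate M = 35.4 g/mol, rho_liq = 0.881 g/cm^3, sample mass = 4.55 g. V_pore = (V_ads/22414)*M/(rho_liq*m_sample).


Moles adsorbed n = V_ads / 22414 = 390.5 / 22414 = 1.742215e-02 mol
Liquid volume V_liq = n * M / rho_liq = 1.742215e-02 * 35.4 / 0.881 = 0.70005 cm^3
Specific pore volume V_pore = V_liq / m_sample = 0.70005 / 4.55
V_pore = 0.1539 cm^3/g

0.1539


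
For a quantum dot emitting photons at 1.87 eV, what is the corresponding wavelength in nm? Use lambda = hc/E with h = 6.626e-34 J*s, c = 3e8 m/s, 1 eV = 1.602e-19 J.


Convert energy: E = 1.87 eV = 1.87 * 1.602e-19 = 2.99574e-19 J
lambda = h*c / E = 6.626e-34 * 3e8 / 2.99574e-19
lambda = 6.63542e-07 m = 663.5 nm

663.5


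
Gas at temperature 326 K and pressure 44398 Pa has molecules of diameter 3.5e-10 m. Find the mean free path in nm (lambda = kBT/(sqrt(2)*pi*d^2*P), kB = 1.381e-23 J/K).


Mean free path: lambda = kB*T / (sqrt(2) * pi * d^2 * P)
lambda = 1.381e-23 * 326 / (sqrt(2) * pi * (3.5e-10)^2 * 44398)
lambda = 1.86315e-07 m
lambda = 186.31 nm

186.31


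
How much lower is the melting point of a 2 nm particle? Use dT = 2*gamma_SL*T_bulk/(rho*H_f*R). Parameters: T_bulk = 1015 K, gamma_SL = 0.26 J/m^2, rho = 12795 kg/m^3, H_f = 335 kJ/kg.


Radius R = 2/2 = 1 nm = 1e-09 m
Convert H_f = 335 kJ/kg = 335000 J/kg
dT = 2 * gamma_SL * T_bulk / (rho * H_f * R)
dT = 2 * 0.26 * 1015 / (12795 * 335000 * 1e-09)
dT = 123.1 K

123.1


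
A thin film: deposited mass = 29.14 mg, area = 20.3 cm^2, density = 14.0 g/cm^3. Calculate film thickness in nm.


Convert: m = 29.14 mg = 2.9140e-05 kg, A = 20.3 cm^2 = 2.0300e-03 m^2, rho = 14.0 g/cm^3 = 14000 kg/m^3
t = m / (A * rho)
t = 2.9140e-05 / (2.0300e-03 * 14000)
t = 1.0253e-06 m = 1025.3 nm

1025.3


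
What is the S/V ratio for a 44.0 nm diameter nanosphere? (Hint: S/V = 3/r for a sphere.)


Radius r = 44.0/2 = 22 nm
S/V = 3 / r = 3 / 22
S/V = 0.1364 nm^-1

0.1364


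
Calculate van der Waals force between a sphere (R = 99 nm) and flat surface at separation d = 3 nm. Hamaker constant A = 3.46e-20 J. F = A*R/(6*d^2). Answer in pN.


Convert to SI: R = 99 nm = 9.9e-08 m, d = 3 nm = 3e-09 m
F = A * R / (6 * d^2)
F = 3.46e-20 * 9.9e-08 / (6 * (3e-09)^2)
F = 6.34333e-11 N = 63.433 pN

63.433


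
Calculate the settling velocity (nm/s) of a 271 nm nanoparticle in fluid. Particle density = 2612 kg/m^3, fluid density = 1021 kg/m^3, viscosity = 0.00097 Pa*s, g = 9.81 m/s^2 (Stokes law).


Radius R = 271/2 nm = 1.355e-07 m
Density difference = 2612 - 1021 = 1591 kg/m^3
v = 2 * R^2 * (rho_p - rho_f) * g / (9 * eta)
v = 2 * (1.355e-07)^2 * 1591 * 9.81 / (9 * 0.00097)
v = 6.56498e-08 m/s = 65.6498 nm/s

65.6498


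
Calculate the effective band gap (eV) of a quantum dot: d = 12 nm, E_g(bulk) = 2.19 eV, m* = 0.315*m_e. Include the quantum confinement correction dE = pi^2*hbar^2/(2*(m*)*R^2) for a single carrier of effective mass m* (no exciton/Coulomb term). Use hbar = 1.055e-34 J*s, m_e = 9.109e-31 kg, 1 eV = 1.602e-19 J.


Radius R = 12/2 nm = 6e-09 m
Confinement energy dE = pi^2 * hbar^2 / (2 * m_eff * m_e * R^2)
dE = pi^2 * (1.055e-34)^2 / (2 * 0.315 * 9.109e-31 * (6e-09)^2) J, divided by 1.602e-19 J/eV
dE = 0.0332 eV
Total band gap = E_g(bulk) + dE = 2.19 + 0.0332 = 2.2232 eV

2.2232


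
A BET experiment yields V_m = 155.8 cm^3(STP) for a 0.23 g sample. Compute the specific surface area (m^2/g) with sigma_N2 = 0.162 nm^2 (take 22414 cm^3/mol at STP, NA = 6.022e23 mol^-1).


Number of moles in monolayer = V_m / 22414 = 155.8 / 22414 = 0.00695101
Number of molecules = moles * NA = 0.00695101 * 6.022e23
SA = molecules * sigma / mass
SA = (155.8 / 22414) * 6.022e23 * 0.162e-18 / 0.23
SA = 2948.3 m^2/g

2948.3


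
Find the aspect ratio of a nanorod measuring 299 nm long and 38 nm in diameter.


Aspect ratio AR = length / diameter
AR = 299 / 38
AR = 7.87

7.87


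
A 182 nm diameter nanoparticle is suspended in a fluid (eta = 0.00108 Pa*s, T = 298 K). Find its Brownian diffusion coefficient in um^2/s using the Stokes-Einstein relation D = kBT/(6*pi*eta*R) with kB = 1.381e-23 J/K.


Radius R = 182/2 = 91 nm = 9.1e-08 m
D = kB*T / (6*pi*eta*R)
D = 1.381e-23 * 298 / (6 * pi * 0.00108 * 9.1e-08)
D = 2.22149e-12 m^2/s = 2.221 um^2/s

2.221


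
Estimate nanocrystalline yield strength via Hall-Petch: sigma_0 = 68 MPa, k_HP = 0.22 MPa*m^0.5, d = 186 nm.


d = 186 nm = 1.86e-07 m
sqrt(d) = 0.0004312772
Hall-Petch contribution = k / sqrt(d) = 0.22 / 0.0004312772 = 510.1 MPa
sigma = sigma_0 + k/sqrt(d) = 68 + 510.1 = 578.1 MPa

578.1


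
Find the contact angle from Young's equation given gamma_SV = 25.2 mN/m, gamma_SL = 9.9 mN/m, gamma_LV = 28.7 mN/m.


cos(theta) = (gamma_SV - gamma_SL) / gamma_LV
cos(theta) = (25.2 - 9.9) / 28.7
cos(theta) = 0.533101
theta = arccos(0.533101) = 57.78 degrees

57.78


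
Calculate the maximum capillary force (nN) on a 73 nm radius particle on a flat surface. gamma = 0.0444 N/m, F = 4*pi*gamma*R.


Convert radius: R = 73 nm = 7.3e-08 m
F = 4 * pi * gamma * R
F = 4 * pi * 0.0444 * 7.3e-08
F = 4.07301e-08 N = 40.7301 nN

40.7301


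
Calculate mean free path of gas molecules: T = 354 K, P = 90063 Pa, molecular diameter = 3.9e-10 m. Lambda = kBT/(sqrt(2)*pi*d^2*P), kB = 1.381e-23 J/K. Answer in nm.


Mean free path: lambda = kB*T / (sqrt(2) * pi * d^2 * P)
lambda = 1.381e-23 * 354 / (sqrt(2) * pi * (3.9e-10)^2 * 90063)
lambda = 8.03261e-08 m
lambda = 80.33 nm

80.33


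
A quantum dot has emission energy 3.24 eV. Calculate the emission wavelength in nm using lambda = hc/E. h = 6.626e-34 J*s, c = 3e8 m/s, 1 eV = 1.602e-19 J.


Convert energy: E = 3.24 eV = 3.24 * 1.602e-19 = 5.19048e-19 J
lambda = h*c / E = 6.626e-34 * 3e8 / 5.19048e-19
lambda = 3.8297e-07 m = 383.0 nm

383.0


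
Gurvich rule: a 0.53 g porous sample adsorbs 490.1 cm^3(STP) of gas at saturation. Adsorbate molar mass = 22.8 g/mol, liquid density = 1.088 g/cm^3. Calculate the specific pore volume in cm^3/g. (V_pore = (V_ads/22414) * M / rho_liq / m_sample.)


Moles adsorbed n = V_ads / 22414 = 490.1 / 22414 = 2.186580e-02 mol
Liquid volume V_liq = n * M / rho_liq = 2.186580e-02 * 22.8 / 1.088 = 0.45822 cm^3
Specific pore volume V_pore = V_liq / m_sample = 0.45822 / 0.53
V_pore = 0.8646 cm^3/g

0.8646


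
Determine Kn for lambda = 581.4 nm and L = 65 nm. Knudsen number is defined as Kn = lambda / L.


Knudsen number Kn = lambda / L
Kn = 581.4 / 65
Kn = 8.9446

8.9446


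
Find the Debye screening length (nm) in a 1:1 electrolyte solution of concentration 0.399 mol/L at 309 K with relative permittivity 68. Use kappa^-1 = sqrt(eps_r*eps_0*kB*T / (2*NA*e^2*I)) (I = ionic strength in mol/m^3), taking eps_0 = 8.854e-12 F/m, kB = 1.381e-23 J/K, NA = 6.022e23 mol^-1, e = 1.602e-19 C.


Ionic strength I = 0.399 * 1^2 * 1000 = 399 mol/m^3
kappa^-1 = sqrt(68 * 8.854e-12 * 1.381e-23 * 309 / (2 * 6.022e23 * (1.602e-19)^2 * 399))
kappa^-1 = 0.456 nm

0.456


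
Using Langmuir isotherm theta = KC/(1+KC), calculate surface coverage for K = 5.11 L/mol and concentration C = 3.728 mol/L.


Langmuir isotherm: theta = K*C / (1 + K*C)
K*C = 5.11 * 3.728 = 19.05008
theta = 19.05008 / (1 + 19.05008) = 19.05008 / 20.05008
theta = 0.9501

0.9501


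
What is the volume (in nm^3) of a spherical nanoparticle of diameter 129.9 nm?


Radius r = 129.9/2 = 64.95 nm
Volume V = (4/3) * pi * r^3
V = (4/3) * pi * (64.95)^3
V = 1147693.91 nm^3

1147693.91


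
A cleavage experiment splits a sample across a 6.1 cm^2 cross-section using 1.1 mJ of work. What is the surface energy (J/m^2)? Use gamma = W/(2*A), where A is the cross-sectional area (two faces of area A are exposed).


Convert: A = 6.1 cm^2 = 0.00061 m^2, W = 1.1 mJ = 0.0011 J
Cleaving exposes two faces of area A, so total new surface = 2*A and gamma = W / (2*A)
gamma = 0.0011 / (2 * 0.00061)
gamma = 0.902 J/m^2

0.902


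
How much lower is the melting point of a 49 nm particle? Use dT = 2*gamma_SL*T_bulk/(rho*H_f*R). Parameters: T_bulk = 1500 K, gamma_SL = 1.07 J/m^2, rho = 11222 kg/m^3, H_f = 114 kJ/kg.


Radius R = 49/2 = 24.5 nm = 2.45e-08 m
Convert H_f = 114 kJ/kg = 114000 J/kg
dT = 2 * gamma_SL * T_bulk / (rho * H_f * R)
dT = 2 * 1.07 * 1500 / (11222 * 114000 * 2.45e-08)
dT = 102.4 K

102.4


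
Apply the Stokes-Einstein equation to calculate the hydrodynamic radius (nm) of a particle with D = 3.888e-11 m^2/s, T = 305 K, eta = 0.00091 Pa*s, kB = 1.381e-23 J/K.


Stokes-Einstein: R = kB*T / (6*pi*eta*D)
R = 1.381e-23 * 305 / (6 * pi * 0.00091 * 3.888e-11)
R = 6.31575e-09 m = 6.32 nm

6.32


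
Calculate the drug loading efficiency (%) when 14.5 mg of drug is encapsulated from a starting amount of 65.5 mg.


Drug loading efficiency = (drug loaded / drug initial) * 100
DLE = 14.5 / 65.5 * 100
DLE = 0.2214 * 100
DLE = 22.14%

22.14


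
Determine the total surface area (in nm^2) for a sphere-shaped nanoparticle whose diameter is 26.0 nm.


Radius r = 26.0/2 = 13 nm
Surface area SA = 4 * pi * r^2
SA = 4 * pi * (13)^2
SA = 2123.72 nm^2

2123.72


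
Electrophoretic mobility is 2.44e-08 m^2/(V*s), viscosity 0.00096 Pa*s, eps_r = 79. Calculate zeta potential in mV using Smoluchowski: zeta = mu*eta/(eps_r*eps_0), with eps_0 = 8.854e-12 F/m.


Smoluchowski equation: zeta = mu * eta / (eps_r * eps_0)
zeta = 2.44e-08 * 0.00096 / (79 * 8.854e-12)
zeta = 0.033488 V = 33.49 mV

33.49


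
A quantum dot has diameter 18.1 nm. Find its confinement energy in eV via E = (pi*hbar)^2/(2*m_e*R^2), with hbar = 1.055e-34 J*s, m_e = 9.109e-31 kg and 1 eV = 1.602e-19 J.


Radius R = 18.1/2 = 9.05 nm = 9.05e-09 m
E = (pi * 1.055e-34)^2 / (2 * 9.109e-31 * (9.05e-09)^2)
E(J) = 7.36219e-22
E = E(J) / 1.602e-19 = 0.0046 eV

0.0046


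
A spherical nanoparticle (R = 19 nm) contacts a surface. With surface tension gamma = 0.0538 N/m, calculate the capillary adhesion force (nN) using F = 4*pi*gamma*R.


Convert radius: R = 19 nm = 1.9e-08 m
F = 4 * pi * gamma * R
F = 4 * pi * 0.0538 * 1.9e-08
F = 1.28453e-08 N = 12.8453 nN

12.8453


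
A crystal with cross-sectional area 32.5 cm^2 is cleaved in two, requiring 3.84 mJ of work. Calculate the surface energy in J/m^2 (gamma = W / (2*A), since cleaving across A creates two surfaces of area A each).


Convert: A = 32.5 cm^2 = 0.00325 m^2, W = 3.84 mJ = 0.00384 J
Cleaving exposes two faces of area A, so total new surface = 2*A and gamma = W / (2*A)
gamma = 0.00384 / (2 * 0.00325)
gamma = 0.591 J/m^2

0.591


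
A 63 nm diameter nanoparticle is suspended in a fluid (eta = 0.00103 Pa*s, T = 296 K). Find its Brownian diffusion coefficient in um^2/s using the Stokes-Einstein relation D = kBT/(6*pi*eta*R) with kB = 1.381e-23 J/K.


Radius R = 63/2 = 31.5 nm = 3.15e-08 m
D = kB*T / (6*pi*eta*R)
D = 1.381e-23 * 296 / (6 * pi * 0.00103 * 3.15e-08)
D = 6.684e-12 m^2/s = 6.684 um^2/s

6.684


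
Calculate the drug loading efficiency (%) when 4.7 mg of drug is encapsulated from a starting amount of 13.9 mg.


Drug loading efficiency = (drug loaded / drug initial) * 100
DLE = 4.7 / 13.9 * 100
DLE = 0.3381 * 100
DLE = 33.81%

33.81


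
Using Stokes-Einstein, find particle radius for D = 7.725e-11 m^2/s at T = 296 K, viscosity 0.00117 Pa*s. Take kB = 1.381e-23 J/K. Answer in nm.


Stokes-Einstein: R = kB*T / (6*pi*eta*D)
R = 1.381e-23 * 296 / (6 * pi * 0.00117 * 7.725e-11)
R = 2.39938e-09 m = 2.4 nm

2.4


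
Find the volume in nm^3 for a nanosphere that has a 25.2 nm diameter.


Radius r = 25.2/2 = 12.6 nm
Volume V = (4/3) * pi * r^3
V = (4/3) * pi * (12.6)^3
V = 8379.16 nm^3

8379.16


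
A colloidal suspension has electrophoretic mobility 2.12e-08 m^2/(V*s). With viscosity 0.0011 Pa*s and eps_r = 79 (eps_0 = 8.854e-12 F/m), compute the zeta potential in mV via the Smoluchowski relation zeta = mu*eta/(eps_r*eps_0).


Smoluchowski equation: zeta = mu * eta / (eps_r * eps_0)
zeta = 2.12e-08 * 0.0011 / (79 * 8.854e-12)
zeta = 0.03334 V = 33.34 mV

33.34


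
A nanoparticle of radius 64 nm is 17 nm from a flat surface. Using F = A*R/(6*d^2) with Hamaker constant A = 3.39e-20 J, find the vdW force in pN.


Convert to SI: R = 64 nm = 6.4e-08 m, d = 17 nm = 1.7e-08 m
F = A * R / (6 * d^2)
F = 3.39e-20 * 6.4e-08 / (6 * (1.7e-08)^2)
F = 1.25121e-12 N = 1.251 pN

1.251


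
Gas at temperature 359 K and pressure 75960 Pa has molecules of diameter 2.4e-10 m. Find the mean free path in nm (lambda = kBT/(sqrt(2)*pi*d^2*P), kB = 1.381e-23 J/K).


Mean free path: lambda = kB*T / (sqrt(2) * pi * d^2 * P)
lambda = 1.381e-23 * 359 / (sqrt(2) * pi * (2.4e-10)^2 * 75960)
lambda = 2.55044e-07 m
lambda = 255.04 nm

255.04


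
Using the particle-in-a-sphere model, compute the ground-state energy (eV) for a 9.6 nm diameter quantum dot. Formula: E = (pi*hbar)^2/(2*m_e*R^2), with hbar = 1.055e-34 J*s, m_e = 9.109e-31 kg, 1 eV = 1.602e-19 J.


Radius R = 9.6/2 = 4.8 nm = 4.8e-09 m
E = (pi * 1.055e-34)^2 / (2 * 9.109e-31 * (4.8e-09)^2)
E(J) = 2.61711e-21
E = E(J) / 1.602e-19 = 0.0163 eV

0.0163


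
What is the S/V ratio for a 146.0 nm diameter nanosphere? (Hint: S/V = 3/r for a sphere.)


Radius r = 146.0/2 = 73 nm
S/V = 3 / r = 3 / 73
S/V = 0.0411 nm^-1

0.0411


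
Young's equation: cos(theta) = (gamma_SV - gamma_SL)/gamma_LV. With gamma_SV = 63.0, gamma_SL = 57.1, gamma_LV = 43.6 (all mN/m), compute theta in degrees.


cos(theta) = (gamma_SV - gamma_SL) / gamma_LV
cos(theta) = (63.0 - 57.1) / 43.6
cos(theta) = 0.135321
theta = arccos(0.135321) = 82.22 degrees

82.22


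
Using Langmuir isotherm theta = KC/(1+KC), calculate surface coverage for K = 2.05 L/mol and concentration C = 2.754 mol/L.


Langmuir isotherm: theta = K*C / (1 + K*C)
K*C = 2.05 * 2.754 = 5.6457
theta = 5.6457 / (1 + 5.6457) = 5.6457 / 6.6457
theta = 0.8495

0.8495


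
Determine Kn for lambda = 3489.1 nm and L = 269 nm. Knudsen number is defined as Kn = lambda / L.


Knudsen number Kn = lambda / L
Kn = 3489.1 / 269
Kn = 12.9706

12.9706


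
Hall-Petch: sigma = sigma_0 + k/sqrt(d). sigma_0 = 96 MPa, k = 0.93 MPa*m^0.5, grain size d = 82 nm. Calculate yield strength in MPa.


d = 82 nm = 8.2e-08 m
sqrt(d) = 0.0002863564
Hall-Petch contribution = k / sqrt(d) = 0.93 / 0.0002863564 = 3247.7 MPa
sigma = sigma_0 + k/sqrt(d) = 96 + 3247.7 = 3343.7 MPa

3343.7


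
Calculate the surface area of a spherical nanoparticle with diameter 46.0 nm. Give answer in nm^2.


Radius r = 46.0/2 = 23 nm
Surface area SA = 4 * pi * r^2
SA = 4 * pi * (23)^2
SA = 6647.61 nm^2

6647.61
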